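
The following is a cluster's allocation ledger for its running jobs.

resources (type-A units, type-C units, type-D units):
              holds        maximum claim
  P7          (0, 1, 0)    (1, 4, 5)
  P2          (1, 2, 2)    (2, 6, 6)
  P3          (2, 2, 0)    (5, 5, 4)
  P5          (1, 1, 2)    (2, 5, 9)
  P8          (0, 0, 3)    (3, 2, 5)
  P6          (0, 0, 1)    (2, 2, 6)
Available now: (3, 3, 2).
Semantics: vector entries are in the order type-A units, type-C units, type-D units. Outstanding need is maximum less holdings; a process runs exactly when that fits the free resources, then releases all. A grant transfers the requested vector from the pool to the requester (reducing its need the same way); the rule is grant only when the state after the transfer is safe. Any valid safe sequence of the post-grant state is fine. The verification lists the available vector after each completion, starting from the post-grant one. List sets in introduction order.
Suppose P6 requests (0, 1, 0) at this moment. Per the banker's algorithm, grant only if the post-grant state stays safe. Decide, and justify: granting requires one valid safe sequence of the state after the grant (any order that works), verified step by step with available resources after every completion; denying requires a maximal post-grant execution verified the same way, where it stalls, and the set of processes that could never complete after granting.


GRANT: granting preserves safety; a valid post-grant sequence is P8, P6, P3, P2, P7, P5.
Key observation: post-grant, (3, 2, 2) remains, and an order beginning with P8 completes everyone.
Check on the post-grant state, step by step:
  pool = (3, 2, 2)
  P8 needs (3, 2, 2) <= (3, 2, 2) -> finishes; pool += (0, 0, 3) = (3, 2, 5)
  P6 needs (2, 1, 5) <= (3, 2, 5) -> finishes; pool += (0, 1, 1) = (3, 3, 6)
  P3 needs (3, 3, 4) <= (3, 3, 6) -> finishes; pool += (2, 2, 0) = (5, 5, 6)
  P2 needs (1, 4, 4) <= (5, 5, 6) -> finishes; pool += (1, 2, 2) = (6, 7, 8)
  P7 needs (1, 3, 5) <= (6, 7, 8) -> finishes; pool += (0, 1, 0) = (6, 8, 8)
  P5 needs (1, 4, 7) <= (6, 8, 8) -> finishes; pool += (1, 1, 2) = (7, 9, 10)


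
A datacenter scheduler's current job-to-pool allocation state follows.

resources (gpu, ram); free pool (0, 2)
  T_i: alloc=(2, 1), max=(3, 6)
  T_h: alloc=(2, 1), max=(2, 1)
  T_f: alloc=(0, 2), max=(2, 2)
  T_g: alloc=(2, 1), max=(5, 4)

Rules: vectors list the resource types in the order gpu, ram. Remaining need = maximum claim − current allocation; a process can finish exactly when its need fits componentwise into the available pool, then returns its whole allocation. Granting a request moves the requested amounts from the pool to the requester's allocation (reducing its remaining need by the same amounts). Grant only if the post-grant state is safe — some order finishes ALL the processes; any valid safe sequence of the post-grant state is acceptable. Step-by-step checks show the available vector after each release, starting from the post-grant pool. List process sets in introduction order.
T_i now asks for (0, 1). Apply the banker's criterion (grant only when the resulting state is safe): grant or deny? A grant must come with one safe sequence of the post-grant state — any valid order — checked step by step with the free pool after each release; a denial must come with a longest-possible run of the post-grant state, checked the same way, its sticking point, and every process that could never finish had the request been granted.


GRANT — the state after the grant stays safe, e.g. via T_h, T_f, T_i, T_g.
Key observation: post-grant, (0, 1) remains, and an order beginning with T_h completes everyone.
Step-by-step check of the post-grant state:
  pool = (0, 1)
  run T_h (needs (0, 0), free (0, 1)); after release of (2, 1) the pool is (2, 2)
  run T_f (needs (2, 0), free (2, 2)); after release of (0, 2) the pool is (2, 4)
  run T_i (needs (1, 4), free (2, 4)); after release of (2, 2) the pool is (4, 6)
  run T_g (needs (3, 3), free (4, 6)); after release of (2, 1) the pool is (6, 7)


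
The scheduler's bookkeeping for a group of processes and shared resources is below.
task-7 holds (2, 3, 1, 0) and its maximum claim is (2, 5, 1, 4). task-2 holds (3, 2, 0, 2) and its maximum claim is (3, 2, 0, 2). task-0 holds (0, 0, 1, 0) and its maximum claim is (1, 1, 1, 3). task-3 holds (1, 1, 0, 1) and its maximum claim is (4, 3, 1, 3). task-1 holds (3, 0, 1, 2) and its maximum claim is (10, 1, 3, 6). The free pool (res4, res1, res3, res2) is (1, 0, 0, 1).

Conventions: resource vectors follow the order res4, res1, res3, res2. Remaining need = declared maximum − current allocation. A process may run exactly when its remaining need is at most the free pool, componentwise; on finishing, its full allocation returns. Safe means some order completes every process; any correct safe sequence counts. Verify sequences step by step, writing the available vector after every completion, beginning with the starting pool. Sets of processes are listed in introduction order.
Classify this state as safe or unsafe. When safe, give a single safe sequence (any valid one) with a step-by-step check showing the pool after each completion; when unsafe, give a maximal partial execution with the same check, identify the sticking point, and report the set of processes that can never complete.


The state is SAFE; one workable sequence: task-2, task-0, task-3, task-7, task-1.
Key observation: reading the order forward, task-0 is the first process whose need (1, 1, 0, 3) meets the free pool (4, 2, 0, 3) exactly on a resource it requests.
Check, step by step:
  pool = (1, 0, 0, 1)
  task-2: need (0, 0, 0, 0) fits (1, 0, 0, 1); releases (3, 2, 0, 2), pool now (4, 2, 0, 3)
  task-0: need (1, 1, 0, 3) fits (4, 2, 0, 3); releases (0, 0, 1, 0), pool now (4, 2, 1, 3)
  task-3: need (3, 2, 1, 2) fits (4, 2, 1, 3); releases (1, 1, 0, 1), pool now (5, 3, 1, 4)
  task-7: need (0, 2, 0, 4) fits (5, 3, 1, 4); releases (2, 3, 1, 0), pool now (7, 6, 2, 4)
  task-1: need (7, 1, 2, 4) fits (7, 6, 2, 4); releases (3, 0, 1, 2), pool now (10, 6, 3, 6)


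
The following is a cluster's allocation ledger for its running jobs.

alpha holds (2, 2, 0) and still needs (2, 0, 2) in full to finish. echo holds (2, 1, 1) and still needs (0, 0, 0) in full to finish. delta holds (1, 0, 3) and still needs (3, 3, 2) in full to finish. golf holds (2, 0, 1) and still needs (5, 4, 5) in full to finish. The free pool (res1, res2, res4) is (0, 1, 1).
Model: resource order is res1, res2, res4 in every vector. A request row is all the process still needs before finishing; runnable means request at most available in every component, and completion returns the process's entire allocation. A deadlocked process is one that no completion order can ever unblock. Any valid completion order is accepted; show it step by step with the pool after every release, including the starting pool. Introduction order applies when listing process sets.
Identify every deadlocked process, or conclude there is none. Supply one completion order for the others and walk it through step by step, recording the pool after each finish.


No process is deadlocked.
Key observation: echo leads a chain of completions in which each release enables another process.
One completion order for the rest: echo, alpha, delta, golf. Verifying each step:
  pool = (0, 1, 1)
  echo needs (0, 0, 0) <= (0, 1, 1) -> finishes; pool += (2, 1, 1) = (2, 2, 2)
  alpha needs (2, 0, 2) <= (2, 2, 2) -> finishes; pool += (2, 2, 0) = (4, 4, 2)
  delta needs (3, 3, 2) <= (4, 4, 2) -> finishes; pool += (1, 0, 3) = (5, 4, 5)
  golf needs (5, 4, 5) <= (5, 4, 5) -> finishes; pool += (2, 0, 1) = (7, 4, 6)


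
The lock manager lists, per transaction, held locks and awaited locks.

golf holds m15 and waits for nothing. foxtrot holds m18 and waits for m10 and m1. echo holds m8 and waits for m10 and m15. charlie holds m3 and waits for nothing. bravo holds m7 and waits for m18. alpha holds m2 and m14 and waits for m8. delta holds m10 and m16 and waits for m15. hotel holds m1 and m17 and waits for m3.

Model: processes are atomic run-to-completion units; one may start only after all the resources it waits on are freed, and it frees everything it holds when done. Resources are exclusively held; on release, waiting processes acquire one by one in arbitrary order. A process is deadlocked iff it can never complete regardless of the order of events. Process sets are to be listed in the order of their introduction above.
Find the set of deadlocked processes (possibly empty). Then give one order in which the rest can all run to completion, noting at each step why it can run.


No process is deadlocked.
Key observation: the wait relation is loop-free; peeling off processes with no waits unwinds the whole state.
One completion order for the rest: golf, delta, charlie, hotel, foxtrot, bravo, echo, alpha.
Check, step by step:
  run golf (it waits on nothing); releases m15
  run delta (all its waits — m15 — are resolved); releases m10 and m16
  run charlie (it waits on nothing); releases m3
  run hotel (all its waits — m3 — are resolved); releases m1 and m17
  run foxtrot (all its waits — m10 and m1 — are resolved); releases m18
  run bravo (all its waits — m18 — are resolved); releases m7
  run echo (all its waits — m10 and m15 — are resolved); releases m8
  run alpha (all its waits — m8 — are resolved); releases m2 and m14


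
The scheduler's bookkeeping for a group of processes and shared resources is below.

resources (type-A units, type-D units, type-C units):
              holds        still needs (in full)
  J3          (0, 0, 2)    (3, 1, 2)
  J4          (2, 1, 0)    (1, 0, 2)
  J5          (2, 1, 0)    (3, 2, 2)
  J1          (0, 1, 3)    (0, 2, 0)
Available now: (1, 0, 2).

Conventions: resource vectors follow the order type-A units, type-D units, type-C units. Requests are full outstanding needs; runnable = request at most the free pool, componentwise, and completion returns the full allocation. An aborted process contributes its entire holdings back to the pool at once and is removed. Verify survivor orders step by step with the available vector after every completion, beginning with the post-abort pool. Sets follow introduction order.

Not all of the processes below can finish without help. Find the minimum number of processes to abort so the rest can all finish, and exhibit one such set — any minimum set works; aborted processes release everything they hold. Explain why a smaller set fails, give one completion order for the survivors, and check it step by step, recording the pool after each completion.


The answer: abort J5.
Key observation: the returned (2, 1, 0) from J5 is what brings J1 — unrunnable before, under any order — into play at step 3.
No smaller set exists: with zero aborts the deadlock remains.
One survivor order: J3, J4, J1. Walking it through (post-abort pool first):
  pool = (3, 1, 2)
  J3 needs (3, 1, 2) <= (3, 1, 2) -> finishes; pool += (0, 0, 2) = (3, 1, 4)
  J4 needs (1, 0, 2) <= (3, 1, 4) -> finishes; pool += (2, 1, 0) = (5, 2, 4)
  J1 needs (0, 2, 0) <= (5, 2, 4) -> finishes; pool += (0, 1, 3) = (5, 3, 7)


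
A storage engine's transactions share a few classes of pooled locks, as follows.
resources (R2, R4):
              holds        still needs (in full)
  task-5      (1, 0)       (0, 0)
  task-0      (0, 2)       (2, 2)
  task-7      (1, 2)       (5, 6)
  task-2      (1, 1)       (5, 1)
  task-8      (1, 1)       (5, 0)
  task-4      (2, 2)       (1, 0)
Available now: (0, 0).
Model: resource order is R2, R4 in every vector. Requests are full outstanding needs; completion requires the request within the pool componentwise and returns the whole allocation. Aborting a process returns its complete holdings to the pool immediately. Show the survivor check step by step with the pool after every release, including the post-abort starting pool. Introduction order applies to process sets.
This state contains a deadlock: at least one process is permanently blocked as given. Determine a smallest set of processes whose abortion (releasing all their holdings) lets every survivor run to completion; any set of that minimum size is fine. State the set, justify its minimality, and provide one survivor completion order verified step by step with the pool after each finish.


The answer: abort task-7 and task-2.
Key observation: no ordering could ever have run task-8 before the abort of task-7 and task-2; with (2, 3) back in the pool it fits at step 4.
No one abort is enough; case by case: task-5 alone leaves task-7 blocked (short on R2 and R4); task-0 alone leaves task-7 blocked (short on R2 and R4); task-7 alone leaves task-2 blocked (short on R2); task-2 alone leaves task-7 blocked (short on R2 and R4); task-8 alone leaves task-7 blocked (short on R2 and R4); task-4 alone leaves task-7 blocked (short on R2 and R4).
Survivors finish in the order: task-5, task-4, task-0, task-8. Step-by-step check (pool after the aborts first):
  pool = (2, 3)
  task-5 needs (0, 0) <= (2, 3) -> finishes; pool += (1, 0) = (3, 3)
  task-4 needs (1, 0) <= (3, 3) -> finishes; pool += (2, 2) = (5, 5)
  task-0 needs (2, 2) <= (5, 5) -> finishes; pool += (0, 2) = (5, 7)
  task-8 needs (5, 0) <= (5, 7) -> finishes; pool += (1, 1) = (6, 8)


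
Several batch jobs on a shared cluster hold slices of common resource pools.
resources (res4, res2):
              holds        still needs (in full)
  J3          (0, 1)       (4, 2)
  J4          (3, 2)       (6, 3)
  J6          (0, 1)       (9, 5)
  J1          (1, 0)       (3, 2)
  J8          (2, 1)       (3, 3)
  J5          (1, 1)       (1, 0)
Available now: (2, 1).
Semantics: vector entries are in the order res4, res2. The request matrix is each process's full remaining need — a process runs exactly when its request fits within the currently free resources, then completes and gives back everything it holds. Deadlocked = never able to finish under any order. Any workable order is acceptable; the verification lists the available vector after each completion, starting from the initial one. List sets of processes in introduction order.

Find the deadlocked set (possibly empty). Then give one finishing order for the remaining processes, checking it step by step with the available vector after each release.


Nothing here is deadlocked.
Key observation: J5 can run right away; the returned allocation unlocks the remaining processes in turn.
One completion order for the rest: J5, J1, J3, J8, J4, J6. Verifying each step:
  pool = (2, 1)
  J5 needs (1, 0) <= (2, 1) -> finishes; pool += (1, 1) = (3, 2)
  J1 needs (3, 2) <= (3, 2) -> finishes; pool += (1, 0) = (4, 2)
  J3 needs (4, 2) <= (4, 2) -> finishes; pool += (0, 1) = (4, 3)
  J8 needs (3, 3) <= (4, 3) -> finishes; pool += (2, 1) = (6, 4)
  J4 needs (6, 3) <= (6, 4) -> finishes; pool += (3, 2) = (9, 6)
  J6 needs (9, 5) <= (9, 6) -> finishes; pool += (0, 1) = (9, 7)


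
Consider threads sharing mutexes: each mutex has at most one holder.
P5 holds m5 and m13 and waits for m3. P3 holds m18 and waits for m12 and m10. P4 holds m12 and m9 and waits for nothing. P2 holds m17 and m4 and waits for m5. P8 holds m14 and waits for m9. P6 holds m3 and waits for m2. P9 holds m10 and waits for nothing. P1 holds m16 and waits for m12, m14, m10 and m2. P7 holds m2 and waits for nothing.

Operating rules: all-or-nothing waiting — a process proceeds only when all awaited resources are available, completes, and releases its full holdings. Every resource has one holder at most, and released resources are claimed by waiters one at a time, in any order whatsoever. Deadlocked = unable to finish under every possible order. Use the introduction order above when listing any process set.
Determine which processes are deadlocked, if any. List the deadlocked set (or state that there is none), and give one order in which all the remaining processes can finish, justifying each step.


The deadlocked set is empty.
Key observation: the wait relation is loop-free; peeling off processes with no waits unwinds the whole state.
One completion order for the rest: P7, P9, P4, P3, P6, P8, P5, P1, P2.
Check, step by step:
  P7 waits on nothing -> runs at once and releases m2
  P9 waits on nothing -> runs at once and releases m10
  P4 waits on nothing -> runs at once and releases m12 and m9
  P3: everything it awaited (m12 and m10) is free; runs, freeing m18
  P6: everything it awaited (m2) is free; runs, freeing m3
  P8: everything it awaited (m9) is free; runs, freeing m14
  P5: everything it awaited (m3) is free; runs, freeing m5 and m13
  P1: everything it awaited (m12, m14, m10 and m2) is free; runs, freeing m16
  P2: everything it awaited (m5) is free; runs, freeing m17 and m4


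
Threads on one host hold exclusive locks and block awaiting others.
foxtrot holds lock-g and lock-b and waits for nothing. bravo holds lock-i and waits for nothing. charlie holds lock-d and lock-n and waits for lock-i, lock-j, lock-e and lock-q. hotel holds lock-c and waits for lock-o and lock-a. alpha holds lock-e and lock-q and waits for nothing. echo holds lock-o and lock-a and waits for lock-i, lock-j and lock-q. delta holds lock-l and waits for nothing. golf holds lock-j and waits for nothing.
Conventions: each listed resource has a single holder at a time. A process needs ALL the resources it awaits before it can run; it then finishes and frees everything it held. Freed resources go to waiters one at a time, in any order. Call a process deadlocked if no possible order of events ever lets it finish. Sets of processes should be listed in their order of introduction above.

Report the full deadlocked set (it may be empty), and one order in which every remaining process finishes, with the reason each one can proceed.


The deadlocked set is empty.
Key observation: all waits point, directly or indirectly, at processes that can finish, so nothing is permanently blocked.
The rest can finish in the order bravo, golf, alpha, delta, echo, hotel, charlie, foxtrot.
Check, step by step:
  bravo waits on nothing -> runs at once and releases lock-i
  golf waits on nothing -> runs at once and releases lock-j
  alpha waits on nothing -> runs at once and releases lock-e and lock-q
  delta waits on nothing -> runs at once and releases lock-l
  echo: everything it awaited (lock-i, lock-j and lock-q) is free; runs, freeing lock-o and lock-a
  hotel: everything it awaited (lock-o and lock-a) is free; runs, freeing lock-c
  charlie: everything it awaited (lock-i, lock-j, lock-e and lock-q) is free; runs, freeing lock-d and lock-n
  foxtrot waits on nothing -> runs at once and releases lock-g and lock-b


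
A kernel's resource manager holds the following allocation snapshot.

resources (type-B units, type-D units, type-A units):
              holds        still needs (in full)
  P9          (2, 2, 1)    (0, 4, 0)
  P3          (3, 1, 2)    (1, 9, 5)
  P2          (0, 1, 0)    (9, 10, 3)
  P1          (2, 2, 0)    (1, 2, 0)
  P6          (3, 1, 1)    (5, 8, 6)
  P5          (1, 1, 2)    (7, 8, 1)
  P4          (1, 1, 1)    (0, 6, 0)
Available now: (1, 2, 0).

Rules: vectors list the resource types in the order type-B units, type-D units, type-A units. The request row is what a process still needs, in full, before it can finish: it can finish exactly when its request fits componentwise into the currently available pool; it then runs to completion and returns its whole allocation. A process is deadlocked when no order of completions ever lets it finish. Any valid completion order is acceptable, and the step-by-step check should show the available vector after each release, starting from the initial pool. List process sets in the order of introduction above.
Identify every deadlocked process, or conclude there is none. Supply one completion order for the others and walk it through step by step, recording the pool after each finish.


Deadlocked: P3, P2, P6 and P5.
Key observation: the pool after P1, P9, P4 is (6, 7, 2); every surviving request exceeds it in type-D units, so progress ends there.
One completion order for the rest: P1, P9, P4. Check, step by step:
  pool = (1, 2, 0)
  P1 needs (1, 2, 0) <= (1, 2, 0) -> finishes; pool += (2, 2, 0) = (3, 4, 0)
  P9 needs (0, 4, 0) <= (3, 4, 0) -> finishes; pool += (2, 2, 1) = (5, 6, 1)
  P4 needs (0, 6, 0) <= (5, 6, 1) -> finishes; pool += (1, 1, 1) = (6, 7, 2)
None of the blocked processes ever fits:
  P3 cannot run: need (1, 9, 5) vs free (6, 7, 2) (insufficient type-D units and type-A units)
  P2 cannot run: need (9, 10, 3) vs free (6, 7, 2) (insufficient type-B units, type-D units and type-A units)
  P6 cannot run: need (5, 8, 6) vs free (6, 7, 2) (insufficient type-D units and type-A units)
  P5 cannot run: need (7, 8, 1) vs free (6, 7, 2) (insufficient type-B units and type-D units)


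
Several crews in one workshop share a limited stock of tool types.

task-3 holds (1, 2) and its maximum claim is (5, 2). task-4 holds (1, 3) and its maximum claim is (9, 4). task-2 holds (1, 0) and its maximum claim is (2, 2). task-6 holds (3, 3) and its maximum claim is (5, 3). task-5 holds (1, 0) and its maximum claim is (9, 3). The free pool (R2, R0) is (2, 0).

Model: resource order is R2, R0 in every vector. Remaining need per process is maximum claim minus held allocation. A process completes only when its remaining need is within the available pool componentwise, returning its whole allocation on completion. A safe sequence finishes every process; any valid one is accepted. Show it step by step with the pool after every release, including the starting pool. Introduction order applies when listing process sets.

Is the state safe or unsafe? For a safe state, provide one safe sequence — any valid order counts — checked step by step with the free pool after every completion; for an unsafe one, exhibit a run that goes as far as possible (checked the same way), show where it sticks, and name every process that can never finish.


UNSAFE — no complete ordering exists.
Key observation: the pool after task-6, task-2, task-3 is (7, 5); every surviving request exceeds it in R2, so progress ends there.
Going as far as possible: task-6, task-2, task-3; after that, nothing fits. Check, step by step:
  pool = (2, 0)
  task-6 needs (2, 0) <= (2, 0) -> finishes; pool += (3, 3) = (5, 3)
  task-2 needs (1, 2) <= (5, 3) -> finishes; pool += (1, 0) = (6, 3)
  task-3 needs (4, 0) <= (6, 3) -> finishes; pool += (1, 2) = (7, 5)
  blocked: task-4 wants (8, 1), pool (7, 5) — not enough R2
  blocked: task-5 wants (8, 3), pool (7, 5) — not enough R2
Never able to finish: task-4 and task-5.


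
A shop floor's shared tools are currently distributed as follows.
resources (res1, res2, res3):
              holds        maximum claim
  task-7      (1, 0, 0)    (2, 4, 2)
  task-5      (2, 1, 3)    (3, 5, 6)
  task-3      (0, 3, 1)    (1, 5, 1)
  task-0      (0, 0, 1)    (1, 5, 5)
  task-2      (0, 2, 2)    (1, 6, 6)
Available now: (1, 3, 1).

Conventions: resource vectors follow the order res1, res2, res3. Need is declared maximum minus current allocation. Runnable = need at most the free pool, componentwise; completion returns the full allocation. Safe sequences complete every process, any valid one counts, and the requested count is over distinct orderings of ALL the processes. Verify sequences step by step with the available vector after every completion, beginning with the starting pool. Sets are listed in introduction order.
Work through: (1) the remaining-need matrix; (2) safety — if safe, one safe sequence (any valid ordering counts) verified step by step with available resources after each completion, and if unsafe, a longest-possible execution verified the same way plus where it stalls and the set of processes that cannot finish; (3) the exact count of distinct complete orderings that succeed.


(1) Need matrix, components ordered res1, res2, res3:
  task-7: (1, 4, 2)
  task-5: (1, 4, 3)
  task-3: (1, 2, 0)
  task-0: (1, 5, 4)
  task-2: (1, 4, 4)
(2) UNSAFE — no complete ordering exists.
Key observation: after task-3, task-7 complete, (2, 6, 2) is the best the pool ever gets, yet each leftover process wants more res3.
A maximal execution: task-3, task-7 — then nothing else fits. Check, step by step:
  pool = (1, 3, 1)
  task-3: need (1, 2, 0) fits (1, 3, 1); releases (0, 3, 1), pool now (1, 6, 2)
  task-7: need (1, 4, 2) fits (1, 6, 2); releases (1, 0, 0), pool now (2, 6, 2)
  task-5 cannot run: need (1, 4, 3) vs free (2, 6, 2) (insufficient res3)
  task-0 cannot run: need (1, 5, 4) vs free (2, 6, 2) (insufficient res3)
  task-2 cannot run: need (1, 4, 4) vs free (2, 6, 2) (insufficient res3)
Never able to finish: task-5, task-0 and task-2.
(3) Exactly 0 of the possible complete orderings are safe sequences.


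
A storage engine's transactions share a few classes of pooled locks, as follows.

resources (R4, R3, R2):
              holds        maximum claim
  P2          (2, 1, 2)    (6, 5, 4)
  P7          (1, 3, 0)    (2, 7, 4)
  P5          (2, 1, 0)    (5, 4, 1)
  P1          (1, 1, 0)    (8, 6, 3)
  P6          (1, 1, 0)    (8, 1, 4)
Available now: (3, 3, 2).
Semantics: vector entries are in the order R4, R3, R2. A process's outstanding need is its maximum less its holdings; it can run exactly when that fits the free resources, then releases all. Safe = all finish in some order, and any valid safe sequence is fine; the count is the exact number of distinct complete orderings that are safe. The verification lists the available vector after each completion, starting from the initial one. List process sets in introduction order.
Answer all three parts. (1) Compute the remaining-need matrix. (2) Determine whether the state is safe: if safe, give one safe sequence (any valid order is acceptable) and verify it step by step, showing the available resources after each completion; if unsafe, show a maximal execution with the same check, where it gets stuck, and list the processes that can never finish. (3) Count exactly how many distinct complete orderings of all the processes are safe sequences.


(1) Outstanding need per process (order R4, R3, R2):
  P2: (4, 4, 2)
  P7: (1, 4, 4)
  P5: (3, 3, 1)
  P1: (7, 5, 3)
  P6: (7, 0, 4)
(2) The state is SAFE; one workable sequence: P5, P2, P1, P6, P7.
Key observation: P5 marks the first exact bind of the order: its need (3, 3, 1) fits the free (3, 3, 2) with zero slack on a requested resource.
Walking it through:
  pool = (3, 3, 2)
  run P5 (needs (3, 3, 1), free (3, 3, 2)); after release of (2, 1, 0) the pool is (5, 4, 2)
  run P2 (needs (4, 4, 2), free (5, 4, 2)); after release of (2, 1, 2) the pool is (7, 5, 4)
  run P1 (needs (7, 5, 3), free (7, 5, 4)); after release of (1, 1, 0) the pool is (8, 6, 4)
  run P6 (needs (7, 0, 4), free (8, 6, 4)); after release of (1, 1, 0) the pool is (9, 7, 4)
  run P7 (needs (1, 4, 4), free (9, 7, 4)); after release of (1, 3, 0) the pool is (10, 10, 4)
(3) Exactly 6 of the possible complete orderings are safe sequences.


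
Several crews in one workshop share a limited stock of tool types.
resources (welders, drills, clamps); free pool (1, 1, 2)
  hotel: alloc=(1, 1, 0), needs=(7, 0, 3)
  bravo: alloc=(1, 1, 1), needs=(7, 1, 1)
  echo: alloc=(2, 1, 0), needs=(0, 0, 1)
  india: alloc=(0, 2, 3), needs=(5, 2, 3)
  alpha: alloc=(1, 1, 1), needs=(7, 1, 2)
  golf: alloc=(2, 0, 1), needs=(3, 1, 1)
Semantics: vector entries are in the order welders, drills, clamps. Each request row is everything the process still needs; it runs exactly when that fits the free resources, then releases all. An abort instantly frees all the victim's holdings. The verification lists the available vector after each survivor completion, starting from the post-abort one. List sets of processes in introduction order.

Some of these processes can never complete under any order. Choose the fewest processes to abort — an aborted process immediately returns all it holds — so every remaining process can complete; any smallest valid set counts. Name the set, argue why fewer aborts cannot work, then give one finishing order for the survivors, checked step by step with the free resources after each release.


Minimum abort set: hotel and bravo.
Key observation: alpha was stuck for good until hotel and bravo gave back (2, 2, 1); in the order shown it finishes at step 3.
Minimality, checking each single-abort alternative: hotel alone leaves bravo blocked (short on welders); bravo alone leaves hotel blocked (short on welders); echo alone leaves hotel blocked (short on welders); india alone leaves hotel blocked (short on welders); alpha alone leaves hotel blocked (short on welders); golf alone leaves hotel blocked (short on welders).
Survivors finish in the order: golf, echo, alpha, india. Verifying each step (pool after the aborts first):
  pool = (3, 3, 3)
  golf needs (3, 1, 1) <= (3, 3, 3) -> finishes; pool += (2, 0, 1) = (5, 3, 4)
  echo needs (0, 0, 1) <= (5, 3, 4) -> finishes; pool += (2, 1, 0) = (7, 4, 4)
  alpha needs (7, 1, 2) <= (7, 4, 4) -> finishes; pool += (1, 1, 1) = (8, 5, 5)
  india needs (5, 2, 3) <= (8, 5, 5) -> finishes; pool += (0, 2, 3) = (8, 7, 8)


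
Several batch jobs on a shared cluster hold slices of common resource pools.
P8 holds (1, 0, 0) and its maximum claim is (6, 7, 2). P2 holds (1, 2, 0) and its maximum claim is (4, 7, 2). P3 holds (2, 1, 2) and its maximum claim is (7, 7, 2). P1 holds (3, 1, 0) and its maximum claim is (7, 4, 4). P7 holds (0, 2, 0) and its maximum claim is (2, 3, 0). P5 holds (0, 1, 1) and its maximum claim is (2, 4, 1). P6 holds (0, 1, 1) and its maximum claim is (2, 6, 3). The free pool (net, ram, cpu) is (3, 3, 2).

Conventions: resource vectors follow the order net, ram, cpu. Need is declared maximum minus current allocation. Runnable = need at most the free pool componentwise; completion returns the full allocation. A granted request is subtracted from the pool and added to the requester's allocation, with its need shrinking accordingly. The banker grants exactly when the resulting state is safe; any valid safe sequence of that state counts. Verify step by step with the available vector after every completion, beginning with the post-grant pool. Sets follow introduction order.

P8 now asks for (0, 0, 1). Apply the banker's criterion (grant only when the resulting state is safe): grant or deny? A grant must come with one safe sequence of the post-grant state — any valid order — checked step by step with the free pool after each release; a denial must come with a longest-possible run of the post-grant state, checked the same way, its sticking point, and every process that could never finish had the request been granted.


DENY. Granting would leave the state unsafe.
Key observation: after P7, P5, P2, P6 the pool peaks at (4, 9, 3), and each blocked process is short somewhere: P8 on net; P3 on net; P1 on cpu.
Pretend the grant happened; the run P7, P5, P2, P6 goes as far as possible. Walking it through:
  pool = (3, 3, 1)
  run P7 (needs (2, 1, 0), free (3, 3, 1)); after release of (0, 2, 0) the pool is (3, 5, 1)
  run P5 (needs (2, 3, 0), free (3, 5, 1)); after release of (0, 1, 1) the pool is (3, 6, 2)
  run P2 (needs (3, 5, 2), free (3, 6, 2)); after release of (1, 2, 0) the pool is (4, 8, 2)
  run P6 (needs (2, 5, 2), free (4, 8, 2)); after release of (0, 1, 1) the pool is (4, 9, 3)
  P8 still needs (5, 7, 1) but only (4, 9, 3) is free — short on net
  P3 still needs (5, 6, 0) but only (4, 9, 3) is free — short on net
  P1 still needs (4, 3, 4) but only (4, 9, 3) is free — short on cpu
Post-grant, the permanently blocked set is P8, P3 and P1.


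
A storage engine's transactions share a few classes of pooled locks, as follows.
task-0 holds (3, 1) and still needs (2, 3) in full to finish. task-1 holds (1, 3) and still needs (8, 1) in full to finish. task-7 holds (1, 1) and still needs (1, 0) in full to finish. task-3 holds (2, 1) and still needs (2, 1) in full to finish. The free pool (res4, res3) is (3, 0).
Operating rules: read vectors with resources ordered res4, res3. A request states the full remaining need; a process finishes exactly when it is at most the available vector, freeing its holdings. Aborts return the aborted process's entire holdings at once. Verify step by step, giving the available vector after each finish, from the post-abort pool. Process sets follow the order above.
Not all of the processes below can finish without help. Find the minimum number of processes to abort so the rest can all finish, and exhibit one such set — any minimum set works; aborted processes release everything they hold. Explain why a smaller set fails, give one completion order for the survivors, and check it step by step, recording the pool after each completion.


Abort task-0.
Key observation: no ordering could ever have run task-1 before the abort of task-0; with (3, 1) back in the pool it fits at step 3.
Why nothing smaller works: aborting no one leaves the state deadlocked as given.
The survivors complete as task-7, task-3, task-1. Walking it through (starting from the post-abort pool):
  pool = (6, 1)
  task-7 needs (1, 0) <= (6, 1) -> finishes; pool += (1, 1) = (7, 2)
  task-3 needs (2, 1) <= (7, 2) -> finishes; pool += (2, 1) = (9, 3)
  task-1 needs (8, 1) <= (9, 3) -> finishes; pool += (1, 3) = (10, 6)


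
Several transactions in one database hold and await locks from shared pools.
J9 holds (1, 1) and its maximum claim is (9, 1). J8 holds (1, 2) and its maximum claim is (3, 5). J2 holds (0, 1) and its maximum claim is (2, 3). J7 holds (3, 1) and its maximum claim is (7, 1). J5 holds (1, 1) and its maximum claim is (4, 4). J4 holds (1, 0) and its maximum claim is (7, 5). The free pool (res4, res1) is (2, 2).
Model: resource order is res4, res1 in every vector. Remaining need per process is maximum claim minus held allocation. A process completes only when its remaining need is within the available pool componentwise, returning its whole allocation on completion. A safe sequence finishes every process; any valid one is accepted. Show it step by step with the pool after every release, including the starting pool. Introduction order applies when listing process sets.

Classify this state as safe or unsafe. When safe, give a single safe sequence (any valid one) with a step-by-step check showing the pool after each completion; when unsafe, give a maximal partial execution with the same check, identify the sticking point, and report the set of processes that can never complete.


The state is SAFE; one workable sequence: J2, J8, J5, J7, J4, J9.
Key observation: the first exact fit in this order is J2 — it needs (2, 2) with (2, 2) free, meeting a requested resource to the last unit.
Check, step by step:
  pool = (2, 2)
  J2: need (2, 2) fits (2, 2); releases (0, 1), pool now (2, 3)
  J8: need (2, 3) fits (2, 3); releases (1, 2), pool now (3, 5)
  J5: need (3, 3) fits (3, 5); releases (1, 1), pool now (4, 6)
  J7: need (4, 0) fits (4, 6); releases (3, 1), pool now (7, 7)
  J4: need (6, 5) fits (7, 7); releases (1, 0), pool now (8, 7)
  J9: need (8, 0) fits (8, 7); releases (1, 1), pool now (9, 8)


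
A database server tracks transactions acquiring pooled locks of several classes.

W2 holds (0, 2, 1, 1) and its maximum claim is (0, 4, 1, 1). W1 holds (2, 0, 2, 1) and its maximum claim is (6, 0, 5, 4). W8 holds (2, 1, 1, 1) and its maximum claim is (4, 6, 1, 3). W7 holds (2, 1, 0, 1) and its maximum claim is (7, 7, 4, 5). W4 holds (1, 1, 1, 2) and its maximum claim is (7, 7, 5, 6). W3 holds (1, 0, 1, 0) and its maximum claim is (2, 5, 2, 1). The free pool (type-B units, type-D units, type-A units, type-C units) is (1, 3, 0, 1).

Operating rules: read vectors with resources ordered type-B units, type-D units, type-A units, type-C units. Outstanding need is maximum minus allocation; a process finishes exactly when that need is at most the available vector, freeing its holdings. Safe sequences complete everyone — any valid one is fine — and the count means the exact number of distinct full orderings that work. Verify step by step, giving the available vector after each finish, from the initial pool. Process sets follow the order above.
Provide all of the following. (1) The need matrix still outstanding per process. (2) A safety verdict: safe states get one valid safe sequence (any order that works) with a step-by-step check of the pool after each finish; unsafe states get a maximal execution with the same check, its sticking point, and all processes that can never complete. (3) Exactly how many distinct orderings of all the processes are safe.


(1) Need matrix, components ordered type-B units, type-D units, type-A units, type-C units:
  W2: (0, 2, 0, 0)
  W1: (4, 0, 3, 3)
  W8: (2, 5, 0, 2)
  W7: (5, 6, 4, 4)
  W4: (6, 6, 4, 4)
  W3: (1, 5, 1, 1)
(2) SAFE, for example via the order W2, W3, W8, W1, W7, W4.
Key observation: reading the order forward, W3 is the first process whose need (1, 5, 1, 1) meets the free pool (1, 5, 1, 2) exactly on a resource it requests.
Walking it through:
  pool = (1, 3, 0, 1)
  run W2 (needs (0, 2, 0, 0), free (1, 3, 0, 1)); after release of (0, 2, 1, 1) the pool is (1, 5, 1, 2)
  run W3 (needs (1, 5, 1, 1), free (1, 5, 1, 2)); after release of (1, 0, 1, 0) the pool is (2, 5, 2, 2)
  run W8 (needs (2, 5, 0, 2), free (2, 5, 2, 2)); after release of (2, 1, 1, 1) the pool is (4, 6, 3, 3)
  run W1 (needs (4, 0, 3, 3), free (4, 6, 3, 3)); after release of (2, 0, 2, 1) the pool is (6, 6, 5, 4)
  run W7 (needs (5, 6, 4, 4), free (6, 6, 5, 4)); after release of (2, 1, 0, 1) the pool is (8, 7, 5, 5)
  run W4 (needs (6, 6, 4, 4), free (8, 7, 5, 5)); after release of (1, 1, 1, 2) the pool is (9, 8, 6, 7)
(3) Precisely 2 of the possible complete orderings are safe sequences.


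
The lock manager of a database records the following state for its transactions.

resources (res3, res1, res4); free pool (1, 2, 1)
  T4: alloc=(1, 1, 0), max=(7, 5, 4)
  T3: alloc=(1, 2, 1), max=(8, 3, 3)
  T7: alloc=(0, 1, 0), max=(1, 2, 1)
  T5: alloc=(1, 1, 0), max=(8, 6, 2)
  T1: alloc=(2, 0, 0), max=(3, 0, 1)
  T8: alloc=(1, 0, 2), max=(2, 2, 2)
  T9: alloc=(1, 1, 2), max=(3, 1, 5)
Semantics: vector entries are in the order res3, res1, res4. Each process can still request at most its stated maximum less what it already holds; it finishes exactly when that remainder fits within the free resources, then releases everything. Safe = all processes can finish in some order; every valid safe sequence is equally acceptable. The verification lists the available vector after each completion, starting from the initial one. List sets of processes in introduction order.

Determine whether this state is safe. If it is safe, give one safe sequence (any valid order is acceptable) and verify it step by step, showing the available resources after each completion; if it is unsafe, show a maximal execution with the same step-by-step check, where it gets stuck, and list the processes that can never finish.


UNSAFE — no complete ordering exists.
Key observation: once T8, T9, T1, T7 finish, the pool peaks at (5, 4, 5) — and every remaining process still needs more res3 than that.
The run T8, T9, T1, T7 cannot be extended any further. Check, step by step:
  pool = (1, 2, 1)
  run T8 (needs (1, 2, 0), free (1, 2, 1)); after release of (1, 0, 2) the pool is (2, 2, 3)
  run T9 (needs (2, 0, 3), free (2, 2, 3)); after release of (1, 1, 2) the pool is (3, 3, 5)
  run T1 (needs (1, 0, 1), free (3, 3, 5)); after release of (2, 0, 0) the pool is (5, 3, 5)
  run T7 (needs (1, 1, 1), free (5, 3, 5)); after release of (0, 1, 0) the pool is (5, 4, 5)
  blocked: T4 wants (6, 4, 4), pool (5, 4, 5) — not enough res3
  blocked: T3 wants (7, 1, 2), pool (5, 4, 5) — not enough res3
  blocked: T5 wants (7, 5, 2), pool (5, 4, 5) — not enough res3 and res1
Processes that can never finish: T4, T3 and T5.


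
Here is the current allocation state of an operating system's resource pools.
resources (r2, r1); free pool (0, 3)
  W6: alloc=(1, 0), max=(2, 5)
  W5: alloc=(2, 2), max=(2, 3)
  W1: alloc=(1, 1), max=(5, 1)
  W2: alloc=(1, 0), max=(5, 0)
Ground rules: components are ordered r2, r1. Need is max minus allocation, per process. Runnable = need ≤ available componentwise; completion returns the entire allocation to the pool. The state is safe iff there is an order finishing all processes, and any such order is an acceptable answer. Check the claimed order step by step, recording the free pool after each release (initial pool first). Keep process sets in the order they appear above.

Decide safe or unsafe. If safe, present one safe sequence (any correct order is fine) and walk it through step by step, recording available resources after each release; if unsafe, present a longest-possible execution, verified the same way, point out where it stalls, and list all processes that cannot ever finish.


UNSAFE.
Key observation: no order helps: past W5, W6, the free pool tops out at (3, 5), below what each blocked process needs in r2.
A maximal execution: W5, W6 — then nothing else fits. Verifying each step:
  pool = (0, 3)
  run W5 (needs (0, 1), free (0, 3)); after release of (2, 2) the pool is (2, 5)
  run W6 (needs (1, 5), free (2, 5)); after release of (1, 0) the pool is (3, 5)
  W1 still needs (4, 0) but only (3, 5) is free — short on r2
  W2 still needs (4, 0) but only (3, 5) is free — short on r2
Processes that can never finish: W1 and W2.
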